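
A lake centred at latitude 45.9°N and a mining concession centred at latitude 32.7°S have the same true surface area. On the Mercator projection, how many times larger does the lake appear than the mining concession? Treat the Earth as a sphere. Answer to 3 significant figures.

1.46

On Mercator, area is exaggerated by sec²φ = 1/cos²φ.
At 45.9°: sec²(45.9°) = 1/0.6959² = 2.065.
At 32.7°: sec²(32.7°) = 1/0.8415² = 1.412.
Ratio = 2.065/1.412 = cos²(32.7°)/cos²(45.9°) ≈ 1.46.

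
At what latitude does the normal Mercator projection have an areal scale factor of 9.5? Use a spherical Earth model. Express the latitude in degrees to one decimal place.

Mercator areal scale is sec²φ.
sec²φ = 9.5  ⇒  cos²φ = 0.1053  ⇒  cos φ = 0.3244.
φ = arccos(0.3244) ≈ 71.1°.

71.1°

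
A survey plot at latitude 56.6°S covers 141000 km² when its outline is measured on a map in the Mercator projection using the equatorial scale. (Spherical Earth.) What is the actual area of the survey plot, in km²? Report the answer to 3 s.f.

Mercator is conformal, so the point scale is isotropic: h = k = sec φ = 1/cos φ.
Areal scale = k² = sec²φ = 1/cos²(56.6°) = 1/0.5505² = 3.300.
True area = apparent / (areal scale) = 141000 / 3.300 ≈ 42700 km².

42700 km²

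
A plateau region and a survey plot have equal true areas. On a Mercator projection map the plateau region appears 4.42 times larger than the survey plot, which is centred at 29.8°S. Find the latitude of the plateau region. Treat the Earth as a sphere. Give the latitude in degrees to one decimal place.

65.6°

For equal true areas on Mercator, apparent areas scale as sec²φ, so the ratio is cos²φ₂ / cos²φ₁.
cos²φ₂ / cos²φ₁ = 4.42  ⇒  cos φ₁ = cos 29.8° / √4.42 = 0.8678/2.102 = 0.4128.
φ₁ = arccos(0.4128) ≈ 65.6°.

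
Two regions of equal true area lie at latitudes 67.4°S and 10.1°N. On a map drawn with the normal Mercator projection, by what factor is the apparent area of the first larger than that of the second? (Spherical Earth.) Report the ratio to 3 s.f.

Mercator areal scale is sec²φ.
At 67.4°: sec²(67.4°) = 1/0.3843² = 6.771.
At 10.1°: sec²(10.1°) = 1/0.9845² = 1.032.
Ratio = 6.771/1.032 = cos²(10.1°)/cos²(67.4°) ≈ 6.56.

6.56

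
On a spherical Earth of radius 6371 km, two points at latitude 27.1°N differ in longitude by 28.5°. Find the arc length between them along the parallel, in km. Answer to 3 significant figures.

Arc length along a parallel = R cos φ · Δλ (with Δλ in radians).
= 6371 × cos 27.1° × (28.5° × π/180) = 6371 × 0.8902 × 0.4974 ≈ 2820 km.

2820 km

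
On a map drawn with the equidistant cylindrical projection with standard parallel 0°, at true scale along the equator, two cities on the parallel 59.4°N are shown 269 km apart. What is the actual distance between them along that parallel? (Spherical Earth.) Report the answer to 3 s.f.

137 km

Plate carrée maps x = Rλ, y = Rφ. The meridian scale is h = 1 and the parallel scale is k = 1/cos φ = sec φ.
Along the parallel at 59.4°, map distances are exaggerated by k = sec 59.4° = 1.964.
True distance = 269 / 1.964 = 269 × cos 59.4° ≈ 137 km.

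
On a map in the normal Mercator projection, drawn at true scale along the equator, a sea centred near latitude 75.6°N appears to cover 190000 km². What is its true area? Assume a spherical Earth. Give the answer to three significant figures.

11800 km²

The Mercator projection is conformal; its linear scale factor is the same in every direction and equals sec φ = 1/cos φ.
Areal scale = k² = sec²φ = 1/cos²(75.6°) = 1/0.2487² = 16.17.
True area = apparent / (areal scale) = 190000 / 16.17 ≈ 11800 km².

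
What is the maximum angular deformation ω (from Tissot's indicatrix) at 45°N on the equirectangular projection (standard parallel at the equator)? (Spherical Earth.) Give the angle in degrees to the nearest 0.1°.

19.8°

In the plate carrée (x = Rλ, y = Rφ), meridians are true-scale (h = 1) and parallels are stretched by k = sec φ.
At 45°: h = 1.000, k = 1.414; principal scales a = 1.414, b = 1.000.
sin(ω/2) = (a − b)/(a + b) = 0.4142/2.414 = 0.1716, so ω = 2 arcsin(0.1716) ≈ 19.8°.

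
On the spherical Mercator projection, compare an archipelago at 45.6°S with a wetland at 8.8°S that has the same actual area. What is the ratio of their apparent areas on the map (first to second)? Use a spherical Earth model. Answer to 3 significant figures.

Mercator areal scale is sec²φ.
At 45.6°: sec²(45.6°) = 1/0.6997² = 2.043.
At 8.8°: sec²(8.8°) = 1/0.9882² = 1.024.
Ratio = 2.043/1.024 = cos²(8.8°)/cos²(45.6°) ≈ 1.99.

1.99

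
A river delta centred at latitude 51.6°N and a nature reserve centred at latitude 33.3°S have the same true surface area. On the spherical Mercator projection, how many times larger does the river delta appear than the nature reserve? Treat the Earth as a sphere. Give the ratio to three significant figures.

On Mercator, area is exaggerated by sec²φ = 1/cos²φ.
At 51.6°: sec²(51.6°) = 1/0.6211² = 2.592.
At 33.3°: sec²(33.3°) = 1/0.8358² = 1.431.
Ratio = 2.592/1.431 = cos²(33.3°)/cos²(51.6°) ≈ 1.81.

1.81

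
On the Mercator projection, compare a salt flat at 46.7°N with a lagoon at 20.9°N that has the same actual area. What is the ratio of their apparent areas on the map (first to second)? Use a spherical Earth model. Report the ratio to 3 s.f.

Mercator areal scale is sec²φ.
At 46.7°: sec²(46.7°) = 1/0.6858² = 2.126.
At 20.9°: sec²(20.9°) = 1/0.9342² = 1.146.
Ratio = 2.126/1.146 = cos²(20.9°)/cos²(46.7°) ≈ 1.86.

1.86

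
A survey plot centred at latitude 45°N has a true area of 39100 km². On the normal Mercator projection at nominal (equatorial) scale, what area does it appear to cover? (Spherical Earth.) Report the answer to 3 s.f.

Mercator is conformal, so the point scale is isotropic: h = k = sec φ = 1/cos φ.
Areal scale = k² = sec²φ = 1/cos²(45°) = 1/0.7071² = 2.000.
Apparent area = 39100 × 2.000 ≈ 78200 km².

78200 km²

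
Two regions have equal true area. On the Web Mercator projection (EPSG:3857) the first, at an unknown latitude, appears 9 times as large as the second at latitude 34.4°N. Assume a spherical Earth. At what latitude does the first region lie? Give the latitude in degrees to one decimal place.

For equal true areas on Mercator, apparent areas scale as sec²φ, so the ratio is cos²φ₂ / cos²φ₁.
cos²φ₂ / cos²φ₁ = 9  ⇒  cos φ₁ = cos 34.4° / √9 = 0.8251/3.000 = 0.2750.
φ₁ = arccos(0.2750) ≈ 74.0°.

74.0°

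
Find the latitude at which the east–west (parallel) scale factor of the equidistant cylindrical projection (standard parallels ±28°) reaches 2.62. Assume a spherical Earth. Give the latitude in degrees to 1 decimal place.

The equidistant cylindrical projection with φ₀ = 28° has h = 1 (meridians true) and k = cos φ₀ / cos φ along parallels.
k = cos φ₀ / cos φ = 2.62  ⇒  cos φ = cos 28° / 2.62 = 0.3370.
φ = arccos(0.3370) ≈ 70.3°.

70.3°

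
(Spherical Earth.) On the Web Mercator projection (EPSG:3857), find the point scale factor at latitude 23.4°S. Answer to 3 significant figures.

Mercator is conformal, so the point scale is isotropic: h = k = sec φ = 1/cos φ.
k = 1/cos 23.4° = 1/0.9178 = 1.090.

1.09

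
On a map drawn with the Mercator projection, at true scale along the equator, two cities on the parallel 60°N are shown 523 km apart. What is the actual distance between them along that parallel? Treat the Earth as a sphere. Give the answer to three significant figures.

262 km

Mercator is conformal, so the point scale is isotropic: h = k = sec φ = 1/cos φ.
Along the parallel at 60°, map distances are exaggerated by k = sec 60° = 2.000.
True distance = 523 / 2.000 = 523 × cos 60° ≈ 262 km.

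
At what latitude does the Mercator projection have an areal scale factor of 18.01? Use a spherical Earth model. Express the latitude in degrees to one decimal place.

Mercator areal scale is sec²φ.
sec²φ = 18.01  ⇒  cos²φ = 0.05552  ⇒  cos φ = 0.2356.
φ = arccos(0.2356) ≈ 76.4°.

76.4°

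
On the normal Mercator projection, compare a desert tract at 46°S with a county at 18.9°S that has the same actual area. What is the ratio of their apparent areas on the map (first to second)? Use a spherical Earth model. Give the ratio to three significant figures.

On Mercator, area is exaggerated by sec²φ = 1/cos²φ.
At 46°: sec²(46°) = 1/0.6947² = 2.072.
At 18.9°: sec²(18.9°) = 1/0.9461² = 1.117.
Ratio = 2.072/1.117 = cos²(18.9°)/cos²(46°) ≈ 1.85.

1.85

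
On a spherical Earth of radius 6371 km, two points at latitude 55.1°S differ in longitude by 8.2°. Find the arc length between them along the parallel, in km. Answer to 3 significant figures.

Arc length along a parallel = R cos φ · Δλ (with Δλ in radians).
= 6371 × cos 55.1° × (8.2° × π/180) = 6371 × 0.5721 × 0.1431 ≈ 522 km.

522 km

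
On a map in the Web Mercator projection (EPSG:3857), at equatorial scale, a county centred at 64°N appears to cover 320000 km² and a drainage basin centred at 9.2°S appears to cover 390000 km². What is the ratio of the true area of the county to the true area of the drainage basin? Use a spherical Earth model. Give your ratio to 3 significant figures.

0.162

Mercator's areal exaggeration is sec²φ; hence true area = (apparent area) · cos²φ.
True area of county: 320000 × cos²(64°) = 320000 × 0.1922 = 61490 km².
True area of drainage basin: 390000 × cos²(9.2°) = 390000 × 0.9744 = 380000 km².
Ratio = 61490 / 380000 ≈ 0.162.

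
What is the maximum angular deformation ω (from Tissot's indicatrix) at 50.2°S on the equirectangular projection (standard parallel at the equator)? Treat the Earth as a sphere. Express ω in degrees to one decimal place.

25.4°

In the plate carrée (x = Rλ, y = Rφ), meridians are true-scale (h = 1) and parallels are stretched by k = sec φ.
At 50.2°: h = 1.000, k = 1.562; principal scales a = 1.562, b = 1.000.
sin(ω/2) = (a − b)/(a + b) = 0.5622/2.562 = 0.2194, so ω = 2 arcsin(0.2194) ≈ 25.4°.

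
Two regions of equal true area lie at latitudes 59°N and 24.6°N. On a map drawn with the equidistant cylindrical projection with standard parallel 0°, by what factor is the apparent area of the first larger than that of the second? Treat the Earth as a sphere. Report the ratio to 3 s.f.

In the plate carrée (x = Rλ, y = Rφ), meridians are true-scale (h = 1) and parallels are stretched by k = sec φ.
Areal scale at 59°: h·k = 1.000 × 1.942 = 1.942.
Areal scale at 24.6°: h·k = 1.000 × 1.100 = 1.100.
Ratio = 1.942/1.100 ≈ 1.77.

1.77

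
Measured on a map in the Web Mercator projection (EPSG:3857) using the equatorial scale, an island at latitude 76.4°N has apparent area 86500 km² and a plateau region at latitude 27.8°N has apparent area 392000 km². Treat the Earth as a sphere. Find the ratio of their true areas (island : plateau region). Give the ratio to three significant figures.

Mercator's areal exaggeration is sec²φ; hence true area = (apparent area) · cos²φ.
True area of island: 86500 × cos²(76.4°) = 86500 × 0.05529 = 4783 km².
True area of plateau region: 392000 × cos²(27.8°) = 392000 × 0.7825 = 306700 km².
Ratio = 4783 / 306700 ≈ 0.0156.

0.0156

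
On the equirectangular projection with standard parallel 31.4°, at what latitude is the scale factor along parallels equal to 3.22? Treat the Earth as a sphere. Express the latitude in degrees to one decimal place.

74.6°

With standard parallel φ₀ = 31.4°, the equirectangular projection gives x = Rλ cos φ₀, y = Rφ, so h = 1 and k = cos 31.4° / cos φ.
k = cos φ₀ / cos φ = 3.22  ⇒  cos φ = cos 31.4° / 3.22 = 0.2651.
φ = arccos(0.2651) ≈ 74.6°.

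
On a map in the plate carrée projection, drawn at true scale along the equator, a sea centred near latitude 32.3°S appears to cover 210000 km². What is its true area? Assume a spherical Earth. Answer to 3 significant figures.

178000 km²

For the equirectangular projection with φ₀ = 0 (plate carrée), h = 1 along meridians and k = sec φ along parallels.
Areal scale = h·k = 1 × sec φ; at 32.3°, h = 1.000, k = 1.183, so h·k = 1.183.
True area = apparent / (areal scale) = 210000 / 1.183 ≈ 178000 km².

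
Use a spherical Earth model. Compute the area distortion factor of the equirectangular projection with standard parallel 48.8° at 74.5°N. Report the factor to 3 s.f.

2.46

With standard parallel φ₀ = 48.8°, the equirectangular projection gives x = Rλ cos φ₀, y = Rφ, so h = 1 and k = cos 48.8° / cos φ.
Areal scale = h·k = 1 × cos φ₀ / cos φ; at 74.5°, h = 1.000, k = 2.465, so h·k = 2.465.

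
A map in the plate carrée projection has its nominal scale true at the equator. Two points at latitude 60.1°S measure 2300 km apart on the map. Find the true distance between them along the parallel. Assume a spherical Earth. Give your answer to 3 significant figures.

Plate carrée maps x = Rλ, y = Rφ. The meridian scale is h = 1 and the parallel scale is k = 1/cos φ = sec φ.
Along the parallel at 60.1°, map distances are exaggerated by k = sec 60.1° = 2.006.
True distance = 2300 / 2.006 = 2300 × cos 60.1° ≈ 1150 km.

1150 km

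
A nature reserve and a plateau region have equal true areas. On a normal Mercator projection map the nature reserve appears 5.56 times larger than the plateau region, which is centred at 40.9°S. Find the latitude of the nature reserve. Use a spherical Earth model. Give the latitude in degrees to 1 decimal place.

For equal true areas on Mercator, apparent areas scale as sec²φ, so the ratio is cos²φ₂ / cos²φ₁.
cos²φ₂ / cos²φ₁ = 5.56  ⇒  cos φ₁ = cos 40.9° / √5.56 = 0.7559/2.358 = 0.3206.
φ₁ = arccos(0.3206) ≈ 71.3°.

71.3°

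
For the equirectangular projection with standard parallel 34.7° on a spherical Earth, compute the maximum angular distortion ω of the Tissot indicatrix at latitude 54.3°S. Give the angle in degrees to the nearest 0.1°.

19.5°

The equidistant cylindrical projection with φ₀ = 34.7° has h = 1 (meridians true) and k = cos φ₀ / cos φ along parallels.
At 54.3°: h = 1.000, k = 1.409; principal scales a = 1.409, b = 1.000.
sin(ω/2) = (a − b)/(a + b) = 0.4089/2.409 = 0.1697, so ω = 2 arcsin(0.1697) ≈ 19.5°.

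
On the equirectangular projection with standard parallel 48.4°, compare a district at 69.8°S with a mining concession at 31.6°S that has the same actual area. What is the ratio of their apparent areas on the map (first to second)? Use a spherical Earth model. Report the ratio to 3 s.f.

With standard parallel φ₀ = 48.4°, the equirectangular projection gives x = Rλ cos φ₀, y = Rφ, so h = 1 and k = cos 48.4° / cos φ.
Areal scale at 69.8°: h·k = 1.000 × 1.923 = 1.923.
Areal scale at 31.6°: h·k = 1.000 × 0.7795 = 0.7795.
Ratio = 1.923/0.7795 ≈ 2.47.

2.47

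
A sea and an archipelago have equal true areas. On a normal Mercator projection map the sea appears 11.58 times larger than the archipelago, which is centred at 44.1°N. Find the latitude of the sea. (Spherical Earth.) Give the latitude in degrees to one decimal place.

On Mercator, (apparent₁)/(apparent₂) = sec²φ₁ / sec²φ₂ when true areas are equal.
cos²φ₂ / cos²φ₁ = 11.58  ⇒  cos φ₁ = cos 44.1° / √11.58 = 0.7181/3.403 = 0.2110.
φ₁ = arccos(0.2110) ≈ 77.8°.

77.8°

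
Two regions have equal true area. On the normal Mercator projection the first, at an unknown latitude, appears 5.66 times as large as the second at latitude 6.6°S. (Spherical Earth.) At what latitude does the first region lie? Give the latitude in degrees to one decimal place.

65.3°

On Mercator, (apparent₁)/(apparent₂) = sec²φ₁ / sec²φ₂ when true areas are equal.
cos²φ₂ / cos²φ₁ = 5.66  ⇒  cos φ₁ = cos 6.6° / √5.66 = 0.9934/2.379 = 0.4175.
φ₁ = arccos(0.4175) ≈ 65.3°.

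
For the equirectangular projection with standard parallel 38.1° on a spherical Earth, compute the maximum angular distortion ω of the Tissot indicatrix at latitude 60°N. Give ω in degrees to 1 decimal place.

25.8°

With standard parallel φ₀ = 38.1°, the equirectangular projection gives x = Rλ cos φ₀, y = Rφ, so h = 1 and k = cos 38.1° / cos φ.
At 60°: h = 1.000, k = 1.574; principal scales a = 1.574, b = 1.000.
sin(ω/2) = (a − b)/(a + b) = 0.5739/2.574 = 0.2230, so ω = 2 arcsin(0.2230) ≈ 25.8°.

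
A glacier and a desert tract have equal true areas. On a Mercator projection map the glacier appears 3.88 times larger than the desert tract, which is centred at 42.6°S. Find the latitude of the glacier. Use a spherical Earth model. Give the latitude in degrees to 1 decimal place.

On Mercator, (apparent₁)/(apparent₂) = sec²φ₁ / sec²φ₂ when true areas are equal.
cos²φ₂ / cos²φ₁ = 3.88  ⇒  cos φ₁ = cos 42.6° / √3.88 = 0.7361/1.970 = 0.3737.
φ₁ = arccos(0.3737) ≈ 68.1°.

68.1°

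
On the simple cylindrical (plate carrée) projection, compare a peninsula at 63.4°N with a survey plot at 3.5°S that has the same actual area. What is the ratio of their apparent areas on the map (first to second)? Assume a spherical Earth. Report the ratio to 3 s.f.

In the plate carrée (x = Rλ, y = Rφ), meridians are true-scale (h = 1) and parallels are stretched by k = sec φ.
Areal scale at 63.4°: h·k = 1.000 × 2.233 = 2.233.
Areal scale at 3.5°: h·k = 1.000 × 1.002 = 1.002.
Ratio = 2.233/1.002 ≈ 2.23.

2.23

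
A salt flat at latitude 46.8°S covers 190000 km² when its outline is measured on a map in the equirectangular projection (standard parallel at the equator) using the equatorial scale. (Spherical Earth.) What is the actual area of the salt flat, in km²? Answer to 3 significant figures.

130000 km²

In the plate carrée (x = Rλ, y = Rφ), meridians are true-scale (h = 1) and parallels are stretched by k = sec φ.
Areal scale = h·k = 1 × sec φ; at 46.8°, h = 1.000, k = 1.461, so h·k = 1.461.
True area = apparent / (areal scale) = 190000 / 1.461 ≈ 130000 km².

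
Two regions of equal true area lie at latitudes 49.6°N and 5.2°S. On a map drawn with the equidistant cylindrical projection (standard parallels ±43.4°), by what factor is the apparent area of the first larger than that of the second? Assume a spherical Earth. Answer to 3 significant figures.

With standard parallel φ₀ = 43.4°, the equirectangular projection gives x = Rλ cos φ₀, y = Rφ, so h = 1 and k = cos 43.4° / cos φ.
Areal scale at 49.6°: h·k = 1.000 × 1.121 = 1.121.
Areal scale at 5.2°: h·k = 1.000 × 0.7296 = 0.7296.
Ratio = 1.121/0.7296 ≈ 1.54.

1.54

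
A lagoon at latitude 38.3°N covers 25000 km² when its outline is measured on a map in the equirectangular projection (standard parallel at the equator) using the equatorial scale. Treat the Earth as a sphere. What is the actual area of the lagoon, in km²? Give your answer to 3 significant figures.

19600 km²

Plate carrée maps x = Rλ, y = Rφ. The meridian scale is h = 1 and the parallel scale is k = 1/cos φ = sec φ.
Areal scale = h·k = 1 × sec φ; at 38.3°, h = 1.000, k = 1.274, so h·k = 1.274.
True area = apparent / (areal scale) = 25000 / 1.274 ≈ 19600 km².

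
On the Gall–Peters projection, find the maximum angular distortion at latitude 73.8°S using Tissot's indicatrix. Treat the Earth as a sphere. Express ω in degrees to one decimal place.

Gall–Peters is a cylindrical equal-area projection with standard parallels at ±45°. Cylindrical equal-area (φ₀ = 45°): h = cos φ / cos 45° along meridians, k = cos 45° / cos φ along parallels; h·k = 1.
At 73.8°: h = 0.3946, k = 2.535; principal scales a = 2.535, b = 0.3946.
sin(ω/2) = (a − b)/(a + b) = 2.140/2.929 = 0.7306, so ω = 2 arcsin(0.7306) ≈ 93.9°.

93.9°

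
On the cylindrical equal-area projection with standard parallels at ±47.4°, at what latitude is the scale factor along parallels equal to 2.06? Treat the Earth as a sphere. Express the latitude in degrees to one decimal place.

For cylindrical equal-area with standard parallel φ₀, h = cos φ / cos φ₀ and k = cos φ₀ / cos φ, so h·k = 1.
k = cos φ₀ / cos φ = 2.06  ⇒  cos φ = cos 47.4° / 2.06 = 0.3286.
φ = arccos(0.3286) ≈ 70.8°.

70.8°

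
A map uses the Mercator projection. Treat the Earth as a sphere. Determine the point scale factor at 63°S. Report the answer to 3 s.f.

2.20

For Mercator, h = k = sec φ (a conformal cylindrical projection has a single point scale, 1/cos φ).
k = 1/cos 63° = 1/0.4540 = 2.203.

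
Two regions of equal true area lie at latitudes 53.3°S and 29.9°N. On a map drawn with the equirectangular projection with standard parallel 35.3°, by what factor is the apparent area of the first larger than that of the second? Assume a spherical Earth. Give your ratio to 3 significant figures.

1.45

In the equirectangular projection with standard parallel φ₀ = 35.3° (x = Rλ cos φ₀, y = Rφ), meridians are true-scale (h = 1) and the parallel scale is k = cos φ₀ / cos φ.
Areal scale at 53.3°: h·k = 1.000 × 1.366 = 1.366.
Areal scale at 29.9°: h·k = 1.000 × 0.9414 = 0.9414.
Ratio = 1.366/0.9414 ≈ 1.45.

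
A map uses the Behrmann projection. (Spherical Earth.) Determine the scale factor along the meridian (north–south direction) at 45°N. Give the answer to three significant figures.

0.816

Behrmann is a cylindrical equal-area projection with standard parallels at ±30°. A cylindrical equal-area projection with standard parallel φ₀ has meridian scale h = cos φ / cos φ₀ and parallel scale k = cos φ₀ / cos φ (so areas are preserved, h·k = 1).
h = cos 45° / cos 30° = 0.7071/0.8660 = 0.8165.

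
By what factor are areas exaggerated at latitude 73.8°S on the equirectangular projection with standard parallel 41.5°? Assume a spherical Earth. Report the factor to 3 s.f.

With standard parallel φ₀ = 41.5°, the equirectangular projection gives x = Rλ cos φ₀, y = Rφ, so h = 1 and k = cos 41.5° / cos φ.
Areal scale = h·k = 1 × cos φ₀ / cos φ; at 73.8°, h = 1.000, k = 2.685, so h·k = 2.685.

2.68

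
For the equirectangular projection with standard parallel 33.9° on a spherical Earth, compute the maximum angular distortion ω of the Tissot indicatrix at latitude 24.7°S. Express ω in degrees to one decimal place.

5.2°

The equidistant cylindrical projection with φ₀ = 33.9° has h = 1 (meridians true) and k = cos φ₀ / cos φ along parallels.
At 24.7°: h = 1.000, k = 0.9136; principal scales a = 1.000, b = 0.9136.
sin(ω/2) = (a − b)/(a + b) = 0.08640/1.914 = 0.04515, so ω = 2 arcsin(0.04515) ≈ 5.2°.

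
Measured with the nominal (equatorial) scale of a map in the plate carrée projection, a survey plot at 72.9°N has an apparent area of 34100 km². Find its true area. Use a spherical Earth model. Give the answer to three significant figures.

In the plate carrée (x = Rλ, y = Rφ), meridians are true-scale (h = 1) and parallels are stretched by k = sec φ.
Areal scale = h·k = 1 × sec φ; at 72.9°, h = 1.000, k = 3.401, so h·k = 3.401.
True area = apparent / (areal scale) = 34100 / 3.401 ≈ 10000 km².

10000 km²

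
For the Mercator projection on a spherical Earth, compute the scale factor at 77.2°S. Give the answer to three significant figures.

4.51

The Mercator projection is conformal; its linear scale factor is the same in every direction and equals sec φ = 1/cos φ.
k = 1/cos 77.2° = 1/0.2215 = 4.514.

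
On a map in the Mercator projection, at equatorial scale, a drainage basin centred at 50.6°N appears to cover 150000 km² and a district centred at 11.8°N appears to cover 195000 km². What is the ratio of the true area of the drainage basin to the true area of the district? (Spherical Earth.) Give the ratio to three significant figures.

0.323

Since Mercator area scale is 1/cos²φ, the true area equals the apparent area multiplied by cos²φ.
True area of drainage basin: 150000 × cos²(50.6°) = 150000 × 0.4029 = 60430 km².
True area of district: 195000 × cos²(11.8°) = 195000 × 0.9582 = 186800 km².
Ratio = 60430 / 186800 ≈ 0.323.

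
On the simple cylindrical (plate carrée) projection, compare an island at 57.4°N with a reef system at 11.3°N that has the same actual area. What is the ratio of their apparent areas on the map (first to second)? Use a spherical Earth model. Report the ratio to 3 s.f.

In the plate carrée (x = Rλ, y = Rφ), meridians are true-scale (h = 1) and parallels are stretched by k = sec φ.
Areal scale at 57.4°: h·k = 1.000 × 1.856 = 1.856.
Areal scale at 11.3°: h·k = 1.000 × 1.020 = 1.020.
Ratio = 1.856/1.020 ≈ 1.82.

1.82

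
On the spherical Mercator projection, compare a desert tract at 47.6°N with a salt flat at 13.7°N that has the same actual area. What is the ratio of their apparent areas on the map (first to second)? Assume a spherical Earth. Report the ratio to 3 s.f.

On Mercator, area is exaggerated by sec²φ = 1/cos²φ.
At 47.6°: sec²(47.6°) = 1/0.6743² = 2.199.
At 13.7°: sec²(13.7°) = 1/0.9715² = 1.059.
Ratio = 2.199/1.059 = cos²(13.7°)/cos²(47.6°) ≈ 2.08.

2.08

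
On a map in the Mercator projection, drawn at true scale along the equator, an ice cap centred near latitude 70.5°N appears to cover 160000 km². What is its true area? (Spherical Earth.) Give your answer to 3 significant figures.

For Mercator, h = k = sec φ (a conformal cylindrical projection has a single point scale, 1/cos φ).
Areal scale = k² = sec²φ = 1/cos²(70.5°) = 1/0.3338² = 8.974.
True area = apparent / (areal scale) = 160000 / 8.974 ≈ 17800 km².

17800 km²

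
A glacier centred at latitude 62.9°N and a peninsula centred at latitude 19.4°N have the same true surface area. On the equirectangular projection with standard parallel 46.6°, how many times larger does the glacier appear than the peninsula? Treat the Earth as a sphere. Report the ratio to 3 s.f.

2.07

With standard parallel φ₀ = 46.6°, the equirectangular projection gives x = Rλ cos φ₀, y = Rφ, so h = 1 and k = cos 46.6° / cos φ.
Areal scale at 62.9°: h·k = 1.000 × 1.508 = 1.508.
Areal scale at 19.4°: h·k = 1.000 × 0.7284 = 0.7284.
Ratio = 1.508/0.7284 ≈ 2.07.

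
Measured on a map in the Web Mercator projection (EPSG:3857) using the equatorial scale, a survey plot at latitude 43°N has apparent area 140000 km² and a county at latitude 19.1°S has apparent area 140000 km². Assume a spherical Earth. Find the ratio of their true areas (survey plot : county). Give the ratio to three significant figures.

Mercator's areal exaggeration is sec²φ; hence true area = (apparent area) · cos²φ.
True area of survey plot: 140000 × cos²(43°) = 140000 × 0.5349 = 74880 km².
True area of county: 140000 × cos²(19.1°) = 140000 × 0.8929 = 125000 km².
Ratio = 74880 / 125000 ≈ 0.599.

0.599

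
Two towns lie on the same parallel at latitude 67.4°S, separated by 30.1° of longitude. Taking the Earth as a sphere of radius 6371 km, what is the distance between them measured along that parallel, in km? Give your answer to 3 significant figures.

Arc length along a parallel = R cos φ · Δλ (with Δλ in radians).
= 6371 × cos 67.4° × (30.1° × π/180) = 6371 × 0.3843 × 0.5253 ≈ 1290 km.

1290 km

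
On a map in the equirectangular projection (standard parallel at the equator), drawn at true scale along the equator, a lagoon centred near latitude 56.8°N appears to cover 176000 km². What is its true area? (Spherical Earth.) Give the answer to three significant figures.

96400 km²

Plate carrée maps x = Rλ, y = Rφ. The meridian scale is h = 1 and the parallel scale is k = 1/cos φ = sec φ.
Areal scale = h·k = 1 × sec φ; at 56.8°, h = 1.000, k = 1.826, so h·k = 1.826.
True area = apparent / (areal scale) = 176000 / 1.826 ≈ 96400 km².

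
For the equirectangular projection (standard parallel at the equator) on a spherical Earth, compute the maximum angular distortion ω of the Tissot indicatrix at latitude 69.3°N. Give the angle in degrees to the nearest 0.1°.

Plate carrée maps x = Rλ, y = Rφ. The meridian scale is h = 1 and the parallel scale is k = 1/cos φ = sec φ.
At 69.3°: h = 1.000, k = 2.829; principal scales a = 2.829, b = 1.000.
sin(ω/2) = (a − b)/(a + b) = 1.829/3.829 = 0.4777, so ω = 2 arcsin(0.4777) ≈ 57.1°.

57.1°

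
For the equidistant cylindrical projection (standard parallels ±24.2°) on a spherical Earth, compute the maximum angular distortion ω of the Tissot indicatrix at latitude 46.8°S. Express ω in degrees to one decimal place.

In the equirectangular projection with standard parallel φ₀ = 24.2° (x = Rλ cos φ₀, y = Rφ), meridians are true-scale (h = 1) and the parallel scale is k = cos φ₀ / cos φ.
At 46.8°: h = 1.000, k = 1.332; principal scales a = 1.332, b = 1.000.
sin(ω/2) = (a − b)/(a + b) = 0.3324/2.332 = 0.1425, so ω = 2 arcsin(0.1425) ≈ 16.4°.

16.4°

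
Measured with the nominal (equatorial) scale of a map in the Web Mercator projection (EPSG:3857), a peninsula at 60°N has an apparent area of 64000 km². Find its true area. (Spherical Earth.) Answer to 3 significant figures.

Mercator is conformal, so the point scale is isotropic: h = k = sec φ = 1/cos φ.
Areal scale = k² = sec²φ = 1/cos²(60°) = 1/0.5000² = 4.000.
True area = apparent / (areal scale) = 64000 / 4.000 ≈ 16000 km².

16000 km²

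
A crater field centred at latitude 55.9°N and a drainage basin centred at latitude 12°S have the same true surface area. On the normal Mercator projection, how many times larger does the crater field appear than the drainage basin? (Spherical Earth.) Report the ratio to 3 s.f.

Mercator areal scale is sec²φ.
At 55.9°: sec²(55.9°) = 1/0.5606² = 3.182.
At 12°: sec²(12°) = 1/0.9781² = 1.045.
Ratio = 3.182/1.045 = cos²(12°)/cos²(55.9°) ≈ 3.04.

3.04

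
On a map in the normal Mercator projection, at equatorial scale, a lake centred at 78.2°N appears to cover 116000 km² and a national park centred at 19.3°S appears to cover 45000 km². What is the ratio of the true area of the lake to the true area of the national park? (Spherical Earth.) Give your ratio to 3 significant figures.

Since Mercator area scale is 1/cos²φ, the true area equals the apparent area multiplied by cos²φ.
True area of lake: 116000 × cos²(78.2°) = 116000 × 0.04182 = 4851 km².
True area of national park: 45000 × cos²(19.3°) = 45000 × 0.8908 = 40080 km².
Ratio = 4851 / 40080 ≈ 0.121.

0.121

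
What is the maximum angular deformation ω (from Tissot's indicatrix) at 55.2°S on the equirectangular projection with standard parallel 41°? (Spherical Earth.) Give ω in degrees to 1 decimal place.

16.0°

The equidistant cylindrical projection with φ₀ = 41° has h = 1 (meridians true) and k = cos φ₀ / cos φ along parallels.
At 55.2°: h = 1.000, k = 1.322; principal scales a = 1.322, b = 1.000.
sin(ω/2) = (a − b)/(a + b) = 0.3224/2.322 = 0.1388, so ω = 2 arcsin(0.1388) ≈ 16.0°.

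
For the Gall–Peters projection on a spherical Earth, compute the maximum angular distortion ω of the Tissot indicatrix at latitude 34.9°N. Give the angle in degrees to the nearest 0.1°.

Gall–Peters is a cylindrical equal-area projection with standard parallels at ±45°. For cylindrical equal-area with standard parallel φ₀, h = cos φ / cos φ₀ and k = cos φ₀ / cos φ, so h·k = 1.
At 34.9°: h = 1.160, k = 0.8622; principal scales a = 1.160, b = 0.8622.
sin(ω/2) = (a − b)/(a + b) = 0.2977/2.022 = 0.1472, so ω = 2 arcsin(0.1472) ≈ 16.9°.

16.9°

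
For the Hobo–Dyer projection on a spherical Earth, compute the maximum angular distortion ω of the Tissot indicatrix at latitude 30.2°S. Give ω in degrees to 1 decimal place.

9.8°

Hobo–Dyer is a cylindrical equal-area projection with standard parallels at ±37.5°. For cylindrical equal-area with standard parallel φ₀, h = cos φ / cos φ₀ and k = cos φ₀ / cos φ, so h·k = 1.
At 30.2°: h = 1.089, k = 0.9179; principal scales a = 1.089, b = 0.9179.
sin(ω/2) = (a − b)/(a + b) = 0.1715/2.007 = 0.08541, so ω = 2 arcsin(0.08541) ≈ 9.8°.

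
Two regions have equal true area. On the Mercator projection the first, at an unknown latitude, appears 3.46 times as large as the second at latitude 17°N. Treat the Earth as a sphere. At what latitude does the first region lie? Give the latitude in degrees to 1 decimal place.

For equal true areas on Mercator, apparent areas scale as sec²φ, so the ratio is cos²φ₂ / cos²φ₁.
cos²φ₂ / cos²φ₁ = 3.46  ⇒  cos φ₁ = cos 17° / √3.46 = 0.9563/1.860 = 0.5141.
φ₁ = arccos(0.5141) ≈ 59.1°.

59.1°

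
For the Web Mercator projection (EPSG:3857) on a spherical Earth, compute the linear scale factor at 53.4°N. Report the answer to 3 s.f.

1.68

Mercator is conformal, so the point scale is isotropic: h = k = sec φ = 1/cos φ.
k = 1/cos 53.4° = 1/0.5962 = 1.677.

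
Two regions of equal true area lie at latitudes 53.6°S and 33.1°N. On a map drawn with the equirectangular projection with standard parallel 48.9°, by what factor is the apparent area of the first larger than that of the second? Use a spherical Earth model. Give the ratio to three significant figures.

1.41

In the equirectangular projection with standard parallel φ₀ = 48.9° (x = Rλ cos φ₀, y = Rφ), meridians are true-scale (h = 1) and the parallel scale is k = cos φ₀ / cos φ.
Areal scale at 53.6°: h·k = 1.000 × 1.108 = 1.108.
Areal scale at 33.1°: h·k = 1.000 × 0.7847 = 0.7847.
Ratio = 1.108/0.7847 ≈ 1.41.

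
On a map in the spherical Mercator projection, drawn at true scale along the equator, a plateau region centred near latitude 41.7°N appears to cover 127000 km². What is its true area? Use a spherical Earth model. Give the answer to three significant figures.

70800 km²

For Mercator, h = k = sec φ (a conformal cylindrical projection has a single point scale, 1/cos φ).
Areal scale = k² = sec²φ = 1/cos²(41.7°) = 1/0.7466² = 1.794.
True area = apparent / (areal scale) = 127000 / 1.794 ≈ 70800 km².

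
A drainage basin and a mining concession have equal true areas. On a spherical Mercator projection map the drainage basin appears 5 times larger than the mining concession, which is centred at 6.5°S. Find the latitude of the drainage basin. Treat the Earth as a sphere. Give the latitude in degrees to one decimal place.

For equal true areas on Mercator, apparent areas scale as sec²φ, so the ratio is cos²φ₂ / cos²φ₁.
cos²φ₂ / cos²φ₁ = 5  ⇒  cos φ₁ = cos 6.5° / √5 = 0.9936/2.236 = 0.4443.
φ₁ = arccos(0.4443) ≈ 63.6°.

63.6°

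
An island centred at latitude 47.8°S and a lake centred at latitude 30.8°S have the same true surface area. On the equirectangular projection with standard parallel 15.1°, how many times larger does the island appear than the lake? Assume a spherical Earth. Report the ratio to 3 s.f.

1.28

With standard parallel φ₀ = 15.1°, the equirectangular projection gives x = Rλ cos φ₀, y = Rφ, so h = 1 and k = cos 15.1° / cos φ.
Areal scale at 47.8°: h·k = 1.000 × 1.437 = 1.437.
Areal scale at 30.8°: h·k = 1.000 × 1.124 = 1.124.
Ratio = 1.437/1.124 ≈ 1.28.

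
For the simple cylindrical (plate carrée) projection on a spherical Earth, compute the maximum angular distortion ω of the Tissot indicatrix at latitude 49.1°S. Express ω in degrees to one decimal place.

24.1°

Plate carrée maps x = Rλ, y = Rφ. The meridian scale is h = 1 and the parallel scale is k = 1/cos φ = sec φ.
At 49.1°: h = 1.000, k = 1.527; principal scales a = 1.527, b = 1.000.
sin(ω/2) = (a − b)/(a + b) = 0.5273/2.527 = 0.2086, so ω = 2 arcsin(0.2086) ≈ 24.1°.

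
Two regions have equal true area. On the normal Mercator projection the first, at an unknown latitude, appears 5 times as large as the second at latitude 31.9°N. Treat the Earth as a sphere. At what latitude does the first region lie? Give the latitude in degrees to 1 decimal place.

67.7°

On Mercator, (apparent₁)/(apparent₂) = sec²φ₁ / sec²φ₂ when true areas are equal.
cos²φ₂ / cos²φ₁ = 5  ⇒  cos φ₁ = cos 31.9° / √5 = 0.8490/2.236 = 0.3797.
φ₁ = arccos(0.3797) ≈ 67.7°.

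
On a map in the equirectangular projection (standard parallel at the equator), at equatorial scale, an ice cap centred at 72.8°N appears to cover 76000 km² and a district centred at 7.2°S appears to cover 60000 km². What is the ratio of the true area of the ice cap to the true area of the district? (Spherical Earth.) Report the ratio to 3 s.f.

On the plate carrée, areal scale = h·k = 1 × sec φ, so true area = apparent × cos φ.
True area of ice cap: 76000 × cos(72.8°) = 76000 × 0.2957 = 22470 km².
True area of district: 60000 × cos(7.2°) = 60000 × 0.9921 = 59530 km².
Ratio = 22470 / 59530 ≈ 0.378.

0.378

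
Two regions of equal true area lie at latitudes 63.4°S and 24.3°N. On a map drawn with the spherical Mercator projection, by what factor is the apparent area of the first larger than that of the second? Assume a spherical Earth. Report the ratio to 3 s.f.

4.14

Mercator areal scale is sec²φ.
At 63.4°: sec²(63.4°) = 1/0.4478² = 4.988.
At 24.3°: sec²(24.3°) = 1/0.9114² = 1.204.
Ratio = 4.988/1.204 = cos²(24.3°)/cos²(63.4°) ≈ 4.14.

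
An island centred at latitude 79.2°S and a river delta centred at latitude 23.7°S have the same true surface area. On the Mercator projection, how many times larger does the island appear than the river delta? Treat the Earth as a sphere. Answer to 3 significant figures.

Mercator areal scale is sec²φ.
At 79.2°: sec²(79.2°) = 1/0.1874² = 28.48.
At 23.7°: sec²(23.7°) = 1/0.9157² = 1.193.
Ratio = 28.48/1.193 = cos²(23.7°)/cos²(79.2°) ≈ 23.9.

23.9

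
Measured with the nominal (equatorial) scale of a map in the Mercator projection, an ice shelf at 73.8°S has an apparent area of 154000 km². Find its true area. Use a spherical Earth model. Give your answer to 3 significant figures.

12000 km²

For Mercator, h = k = sec φ (a conformal cylindrical projection has a single point scale, 1/cos φ).
Areal scale = k² = sec²φ = 1/cos²(73.8°) = 1/0.2790² = 12.85.
True area = apparent / (areal scale) = 154000 / 12.85 ≈ 12000 km².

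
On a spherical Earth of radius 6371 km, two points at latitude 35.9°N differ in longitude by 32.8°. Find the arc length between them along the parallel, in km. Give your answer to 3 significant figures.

Arc length along a parallel = R cos φ · Δλ (with Δλ in radians).
= 6371 × cos 35.9° × (32.8° × π/180) = 6371 × 0.8100 × 0.5725 ≈ 2950 km.

2950 km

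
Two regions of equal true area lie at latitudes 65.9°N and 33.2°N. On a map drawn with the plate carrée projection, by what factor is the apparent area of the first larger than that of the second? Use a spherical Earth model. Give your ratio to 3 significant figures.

2.05

Plate carrée maps x = Rλ, y = Rφ. The meridian scale is h = 1 and the parallel scale is k = 1/cos φ = sec φ.
Areal scale at 65.9°: h·k = 1.000 × 2.449 = 2.449.
Areal scale at 33.2°: h·k = 1.000 × 1.195 = 1.195.
Ratio = 2.449/1.195 ≈ 2.05.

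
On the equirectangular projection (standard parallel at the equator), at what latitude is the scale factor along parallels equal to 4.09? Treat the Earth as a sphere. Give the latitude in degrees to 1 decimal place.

75.8°

Plate carrée: h = 1, k = sec φ along parallels.
sec φ = 4.09  ⇒  cos φ = 0.2445  ⇒  φ ≈ 75.8°.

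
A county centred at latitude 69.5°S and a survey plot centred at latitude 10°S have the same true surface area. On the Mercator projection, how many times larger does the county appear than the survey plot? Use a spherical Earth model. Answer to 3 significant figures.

On Mercator, area is exaggerated by sec²φ = 1/cos²φ.
At 69.5°: sec²(69.5°) = 1/0.3502² = 8.154.
At 10°: sec²(10°) = 1/0.9848² = 1.031.
Ratio = 8.154/1.031 = cos²(10°)/cos²(69.5°) ≈ 7.91.

7.91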